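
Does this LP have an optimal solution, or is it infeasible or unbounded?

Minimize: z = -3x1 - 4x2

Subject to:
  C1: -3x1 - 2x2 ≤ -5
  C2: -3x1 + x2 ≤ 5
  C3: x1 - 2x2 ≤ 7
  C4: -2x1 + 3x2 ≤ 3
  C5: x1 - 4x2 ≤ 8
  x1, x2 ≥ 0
Feasible point: (1, 1) satisfies every constraint, so the LP is feasible.
Direction d = (2, 1): for each constraint row a, a·d ≤ 0 —
  (-3)(2) + (-2)(1) = -8 ≤ 0
  (-3)(2) + (1)(1) = -5 ≤ 0
  (1)(2) + (-2)(1) = 0 ≤ 0
  (-2)(2) + (3)(1) = -1 ≤ 0
  (1)(2) + (-4)(1) = -2 ≤ 0
and d ≥ 0, so (1, 1) + t·d stays feasible for every t ≥ 0. Along this ray z = -3x1 - 4x2 changes by -10 per unit t, so z → −∞.

Unbounded: there is a feasible ray along which z → −∞.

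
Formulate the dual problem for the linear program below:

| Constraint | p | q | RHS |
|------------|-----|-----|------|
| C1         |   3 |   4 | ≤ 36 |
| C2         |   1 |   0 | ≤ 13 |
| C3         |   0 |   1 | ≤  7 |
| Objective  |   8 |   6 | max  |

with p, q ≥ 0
Minimize: z = 36y1 + 13y2 + 7y3

Subject to:
  C1: -3y1 - y2 ≤ -8
  C2: -4y1 - y3 ≤ -6
  y1, y2, y3 ≥ 0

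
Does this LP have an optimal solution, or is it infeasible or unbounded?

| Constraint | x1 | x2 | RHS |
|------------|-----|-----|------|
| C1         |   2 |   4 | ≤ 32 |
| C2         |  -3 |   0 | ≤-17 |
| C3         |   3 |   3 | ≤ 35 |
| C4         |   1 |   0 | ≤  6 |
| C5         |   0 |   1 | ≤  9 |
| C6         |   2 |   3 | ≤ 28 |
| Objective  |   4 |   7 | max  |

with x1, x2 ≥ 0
The point (6, 5) satisfies every constraint, so the LP is feasible; the constraints give x1 ≤ 6 and x2 ≤ 9, which with x1, x2 ≥ 0 keep the feasible region inside a bounded box. A feasible, bounded LP attains a finite optimum at a vertex.

Evaluating z = 4x1 + 7x2 at each vertex:
  (5.667, 0): z = 22.67
  (6, 0): z = 24
  (6, 5): z = 59
  (5.667, 5.167): z = 58.83

Feasible with finite optimum z* = 59 at (6, 5).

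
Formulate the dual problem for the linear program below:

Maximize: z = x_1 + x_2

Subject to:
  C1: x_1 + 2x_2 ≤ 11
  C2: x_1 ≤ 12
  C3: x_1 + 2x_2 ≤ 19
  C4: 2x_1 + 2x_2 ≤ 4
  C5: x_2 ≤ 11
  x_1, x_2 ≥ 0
Minimize: z = 11y1 + 12y2 + 19y3 + 4y4 + 11y5

Subject to:
  C1: -y1 - y2 - y3 - 2y4 ≤ -1
  C2: -2y1 - 2y3 - 2y4 - y5 ≤ -1
  y1, y2, y3, y4, y5 ≥ 0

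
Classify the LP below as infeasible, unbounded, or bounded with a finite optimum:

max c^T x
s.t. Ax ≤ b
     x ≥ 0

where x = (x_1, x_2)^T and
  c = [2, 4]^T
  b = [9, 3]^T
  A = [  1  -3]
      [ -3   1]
Feasible point: (0, 0) satisfies every constraint, so the LP is feasible.
Direction d = (1, 1): for each constraint row a, a·d ≤ 0 —
  (1)(1) + (-3)(1) = -2 ≤ 0
  (-3)(1) + (1)(1) = -2 ≤ 0
and d ≥ 0, so (0, 0) + t·d stays feasible for every t ≥ 0. Along this ray z = 2x_1 + 4x_2 changes by 6 per unit t, so z → +∞.

The LP is unbounded; z can be made arbitrarily large.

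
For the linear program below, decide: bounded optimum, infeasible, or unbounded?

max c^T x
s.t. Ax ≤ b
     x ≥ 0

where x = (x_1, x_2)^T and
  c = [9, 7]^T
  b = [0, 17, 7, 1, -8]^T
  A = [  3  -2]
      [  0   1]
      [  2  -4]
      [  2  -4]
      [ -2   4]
One constraint requires 2x_1 - 4x_2 ≤ 7, while the constraint -2x_1 + 4x_2 ≤ -8 is equivalent to 2x_1 - 4x_2 ≥ 8. Together they would need 8 ≤ 2x_1 - 4x_2 ≤ 7, which is impossible since 8 > 7. No point satisfies all constraints.

The feasible region is empty; the LP is infeasible.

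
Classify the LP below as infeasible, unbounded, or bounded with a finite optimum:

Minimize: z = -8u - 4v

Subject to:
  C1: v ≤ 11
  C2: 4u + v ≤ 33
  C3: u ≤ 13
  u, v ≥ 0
The point (5.5, 11) satisfies every constraint, so the LP is feasible; the constraints give u ≤ 13 and v ≤ 11, which with u, v ≥ 0 keep the feasible region inside a bounded box. A feasible, bounded LP attains a finite optimum at a vertex.

Evaluating z = -8u - 4v at each vertex:
  (0, 0): z = 0
  (8.25, 0): z = -66
  (5.5, 11): z = -88
  (0, 11): z = -44

The LP has an optimal solution: (5.5, 11) with z = -88.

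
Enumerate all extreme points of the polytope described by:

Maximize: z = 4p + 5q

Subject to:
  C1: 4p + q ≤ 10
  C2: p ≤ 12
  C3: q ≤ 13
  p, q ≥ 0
Each vertex is the intersection of two constraint boundaries that also satisfies all remaining constraints:
  p = 0 and q = 0 → (0, 0)
  4p + q = 10 and q = 0 → (2.5, 0)
  4p + q = 10 and p = 0 → (0, 10)

Vertices: (0, 0), (2.5, 0), (0, 10)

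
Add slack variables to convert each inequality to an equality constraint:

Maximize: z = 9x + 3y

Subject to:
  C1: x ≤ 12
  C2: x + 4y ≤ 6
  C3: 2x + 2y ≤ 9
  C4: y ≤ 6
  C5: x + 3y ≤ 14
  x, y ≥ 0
max z = 9x + 3y

s.t.
  x + s1 = 12
  x + 4y + s2 = 6
  2x + 2y + s3 = 9
  y + s4 = 6
  x + 3y + s5 = 14
  x, y, s1, s2, s3, s4, s5 ≥ 0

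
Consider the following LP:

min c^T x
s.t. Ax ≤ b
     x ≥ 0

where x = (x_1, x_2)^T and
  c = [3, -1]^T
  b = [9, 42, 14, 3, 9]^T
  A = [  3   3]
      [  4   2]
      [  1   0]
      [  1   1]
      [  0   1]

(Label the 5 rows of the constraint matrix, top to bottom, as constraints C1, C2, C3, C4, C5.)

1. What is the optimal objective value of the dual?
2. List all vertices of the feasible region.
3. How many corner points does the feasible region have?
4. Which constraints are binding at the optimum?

1. -3 (by strong duality, equal to the primal optimum)
2. (0, 0), (3, 0), (0, 3)
3. 3
4. C1, C4, x_1 ≥ 0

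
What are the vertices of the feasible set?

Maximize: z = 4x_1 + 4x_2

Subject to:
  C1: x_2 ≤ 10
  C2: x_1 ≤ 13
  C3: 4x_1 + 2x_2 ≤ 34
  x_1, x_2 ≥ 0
Each vertex is the intersection of two constraint boundaries that also satisfies all remaining constraints:
  x_1 = 0 and x_2 = 0 → (0, 0)
  4x_1 + 2x_2 = 34 and x_2 = 0 → (8.5, 0)
  x_2 = 10 and 4x_1 + 2x_2 = 34 → (3.5, 10)
  x_2 = 10 and x_1 = 0 → (0, 10)

Vertices: (0, 0), (8.5, 0), (3.5, 10), (0, 10)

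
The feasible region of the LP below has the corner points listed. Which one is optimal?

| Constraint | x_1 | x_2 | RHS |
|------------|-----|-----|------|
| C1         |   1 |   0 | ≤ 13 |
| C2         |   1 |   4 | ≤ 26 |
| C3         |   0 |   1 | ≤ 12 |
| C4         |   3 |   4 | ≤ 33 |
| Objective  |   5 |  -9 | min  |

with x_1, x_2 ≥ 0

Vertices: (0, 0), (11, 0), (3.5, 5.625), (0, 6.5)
Evaluating z = 5x_1 - 9x_2 at each vertex:
  (0, 0): z = 0
  (11, 0): z = 55
  (3.5, 5.625): z = -33.12
  (0, 6.5): z = -58.5

The smallest value is z = -58.5, attained at (0, 6.5).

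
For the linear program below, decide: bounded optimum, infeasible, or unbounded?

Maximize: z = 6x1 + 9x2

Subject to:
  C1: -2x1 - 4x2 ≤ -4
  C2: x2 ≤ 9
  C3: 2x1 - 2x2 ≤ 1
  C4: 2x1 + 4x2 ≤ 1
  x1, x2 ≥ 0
C4 requires 2x1 + 4x2 ≤ 1, while C1 (-2x1 - 4x2 ≤ -4) is equivalent to 2x1 + 4x2 ≥ 4. Together they would need 4 ≤ 2x1 + 4x2 ≤ 1, which is impossible since 4 > 1. No point satisfies all constraints.

Infeasible: no point satisfies all constraints simultaneously.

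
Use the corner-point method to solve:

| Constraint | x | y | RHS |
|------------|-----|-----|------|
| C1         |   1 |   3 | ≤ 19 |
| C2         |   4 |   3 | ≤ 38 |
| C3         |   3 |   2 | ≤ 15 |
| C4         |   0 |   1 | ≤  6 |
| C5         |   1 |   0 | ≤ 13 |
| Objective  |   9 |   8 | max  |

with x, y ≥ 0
Each vertex is the intersection of two constraint boundaries that also satisfies all remaining constraints:
  x = 0 and y = 0 → (0, 0)
  3x + 2y = 15 and y = 0 → (5, 0)
  x + 3y = 19 and 3x + 2y = 15 → (1, 6)
  y = 6 and x = 0 → (0, 6)

Evaluating z = 9x + 8y at each vertex:
  (0, 0): z = 0
  (5, 0): z = 45
  (1, 6): z = 57
  (0, 6): z = 48

The maximum is at (1, 6) with z = 57.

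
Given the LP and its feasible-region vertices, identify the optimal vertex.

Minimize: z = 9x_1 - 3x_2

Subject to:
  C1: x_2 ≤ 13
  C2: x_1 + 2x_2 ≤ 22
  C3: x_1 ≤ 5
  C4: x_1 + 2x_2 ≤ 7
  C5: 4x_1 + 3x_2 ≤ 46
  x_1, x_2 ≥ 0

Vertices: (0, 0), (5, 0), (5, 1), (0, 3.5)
(0, 3.5) with z = -10.5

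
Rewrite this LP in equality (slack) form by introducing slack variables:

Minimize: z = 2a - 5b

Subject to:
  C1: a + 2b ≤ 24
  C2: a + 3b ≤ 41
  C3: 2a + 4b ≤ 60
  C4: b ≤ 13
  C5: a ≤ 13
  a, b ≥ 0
min z = 2a - 5b

s.t.
  a + 2b + s1 = 24
  a + 3b + s2 = 41
  2a + 4b + s3 = 60
  b + s4 = 13
  a + s5 = 13
  a, b, s1, s2, s3, s4, s5 ≥ 0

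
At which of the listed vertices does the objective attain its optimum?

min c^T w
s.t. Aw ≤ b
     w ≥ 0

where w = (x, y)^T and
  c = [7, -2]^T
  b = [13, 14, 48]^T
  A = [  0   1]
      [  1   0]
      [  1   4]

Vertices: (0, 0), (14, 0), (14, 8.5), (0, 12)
Evaluating z = 7x - 2y at each vertex:
  (0, 0): z = 0
  (14, 0): z = 98
  (14, 8.5): z = 81
  (0, 12): z = -24

The smallest value is z = -24, attained at (0, 12).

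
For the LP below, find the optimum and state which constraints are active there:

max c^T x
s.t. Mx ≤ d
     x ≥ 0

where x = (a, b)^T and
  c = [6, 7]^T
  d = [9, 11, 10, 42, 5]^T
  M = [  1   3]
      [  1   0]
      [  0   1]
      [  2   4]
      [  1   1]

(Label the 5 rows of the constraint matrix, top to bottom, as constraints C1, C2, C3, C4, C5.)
Optimal: a = 3, b = 2
Slack at optimum:
  C1: slack = 0 (binding)
  C2: slack = 8
  C3: slack = 8
  C4: slack = 28
  C5: slack = 0 (binding)
  a ≥ 0: a = 3
  b ≥ 0: b = 2
Binding constraints: C1, C5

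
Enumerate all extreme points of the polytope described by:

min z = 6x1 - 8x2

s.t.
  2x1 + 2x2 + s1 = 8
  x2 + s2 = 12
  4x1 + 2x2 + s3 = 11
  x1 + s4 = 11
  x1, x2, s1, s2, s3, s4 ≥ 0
Each vertex is the intersection of two constraint boundaries that also satisfies all remaining constraints:
  x1 = 0 and x2 = 0 → (0, 0)
  4x1 + 2x2 = 11 and x2 = 0 → (2.75, 0)
  2x1 + 2x2 = 8 and 4x1 + 2x2 = 11 → (1.5, 2.5)
  2x1 + 2x2 = 8 and x1 = 0 → (0, 4)

Vertices: (0, 0), (2.75, 0), (1.5, 2.5), (0, 4)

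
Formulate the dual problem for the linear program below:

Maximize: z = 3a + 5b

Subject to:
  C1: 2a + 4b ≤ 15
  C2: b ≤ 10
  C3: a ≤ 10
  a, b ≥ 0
Minimize: z = 15y1 + 10y2 + 10y3

Subject to:
  C1: -2y1 - y3 ≤ -3
  C2: -4y1 - y2 ≤ -5
  y1, y2, y3 ≥ 0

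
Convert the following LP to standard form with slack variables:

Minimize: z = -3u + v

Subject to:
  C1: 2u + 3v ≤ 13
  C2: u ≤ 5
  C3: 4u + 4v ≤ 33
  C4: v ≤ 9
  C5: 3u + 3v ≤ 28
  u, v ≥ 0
min z = -3u + v

s.t.
  2u + 3v + s1 = 13
  u + s2 = 5
  4u + 4v + s3 = 33
  v + s4 = 9
  3u + 3v + s5 = 28
  u, v, s1, s2, s3, s4, s5 ≥ 0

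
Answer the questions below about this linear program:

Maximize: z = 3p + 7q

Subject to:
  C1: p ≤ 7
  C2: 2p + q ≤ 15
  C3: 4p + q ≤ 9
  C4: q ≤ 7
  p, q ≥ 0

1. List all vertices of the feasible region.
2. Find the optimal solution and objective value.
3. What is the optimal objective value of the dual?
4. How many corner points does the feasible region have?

1. (0, 0), (2.25, 0), (0.5, 7), (0, 7)
2. p = 0.5, q = 7, z = 50.5
3. 50.5 (by strong duality, equal to the primal optimum)
4. 4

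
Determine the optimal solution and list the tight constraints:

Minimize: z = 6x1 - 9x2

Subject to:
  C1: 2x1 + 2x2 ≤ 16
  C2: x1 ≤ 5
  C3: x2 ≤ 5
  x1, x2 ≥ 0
Optimal: x1 = 0, x2 = 5
Binding: C3, x1 ≥ 0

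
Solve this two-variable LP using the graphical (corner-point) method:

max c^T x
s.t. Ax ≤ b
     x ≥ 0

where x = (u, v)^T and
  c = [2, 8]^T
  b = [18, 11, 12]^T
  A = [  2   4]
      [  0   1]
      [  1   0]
Each vertex is the intersection of two constraint boundaries that also satisfies all remaining constraints:
  u = 0 and v = 0 → (0, 0)
  2u + 4v = 18 and v = 0 → (9, 0)
  2u + 4v = 18 and u = 0 → (0, 4.5)

Evaluating z = 2u + 8v at each vertex:
  (0, 0): z = 0
  (9, 0): z = 18
  (0, 4.5): z = 36

The maximum is at (0, 4.5) with z = 36.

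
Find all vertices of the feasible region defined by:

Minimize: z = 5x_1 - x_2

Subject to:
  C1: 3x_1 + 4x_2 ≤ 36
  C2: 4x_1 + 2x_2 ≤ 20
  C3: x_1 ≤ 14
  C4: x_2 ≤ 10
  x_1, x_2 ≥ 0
Each vertex is the intersection of two constraint boundaries that also satisfies all remaining constraints:
  x_1 = 0 and x_2 = 0 → (0, 0)
  4x_1 + 2x_2 = 20 and x_2 = 0 → (5, 0)
  3x_1 + 4x_2 = 36 and 4x_1 + 2x_2 = 20 → (0.8, 8.4)
  3x_1 + 4x_2 = 36 and x_1 = 0 → (0, 9)

Vertices: (0, 0), (5, 0), (0.8, 8.4), (0, 9)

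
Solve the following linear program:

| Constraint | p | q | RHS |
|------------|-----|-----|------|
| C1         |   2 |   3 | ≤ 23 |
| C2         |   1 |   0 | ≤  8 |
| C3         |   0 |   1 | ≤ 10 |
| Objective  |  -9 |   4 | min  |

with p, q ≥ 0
Each vertex is the intersection of two constraint boundaries that also satisfies all remaining constraints:
  p = 0 and q = 0 → (0, 0)
  p = 8 and q = 0 → (8, 0)
  2p + 3q = 23 and p = 8 → (8, 2.333)
  2p + 3q = 23 and p = 0 → (0, 7.667)

Evaluating z = -9p + 4q at each vertex:
  (0, 0): z = 0
  (8, 0): z = -72
  (8, 2.333): z = -62.67
  (0, 7.667): z = 30.67

The minimum is at (8, 0) with z = -72.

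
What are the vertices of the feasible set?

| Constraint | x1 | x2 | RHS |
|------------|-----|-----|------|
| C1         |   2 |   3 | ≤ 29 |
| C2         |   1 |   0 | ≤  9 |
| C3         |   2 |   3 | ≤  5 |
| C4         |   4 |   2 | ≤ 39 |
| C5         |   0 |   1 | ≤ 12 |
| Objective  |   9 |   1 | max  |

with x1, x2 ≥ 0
Each vertex is the intersection of two constraint boundaries that also satisfies all remaining constraints:
  x1 = 0 and x2 = 0 → (0, 0)
  2x1 + 3x2 = 5 and x2 = 0 → (2.5, 0)
  2x1 + 3x2 = 5 and x1 = 0 → (0, 1.667)

Vertices: (0, 0), (2.5, 0), (0, 1.667)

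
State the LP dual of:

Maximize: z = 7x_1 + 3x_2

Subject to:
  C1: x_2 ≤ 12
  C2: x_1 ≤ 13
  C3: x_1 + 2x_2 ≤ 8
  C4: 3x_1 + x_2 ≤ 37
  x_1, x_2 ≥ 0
Minimize: z = 12y1 + 13y2 + 8y3 + 37y4

Subject to:
  C1: -y2 - y3 - 3y4 ≤ -7
  C2: -y1 - 2y3 - y4 ≤ -3
  y1, y2, y3, y4 ≥ 0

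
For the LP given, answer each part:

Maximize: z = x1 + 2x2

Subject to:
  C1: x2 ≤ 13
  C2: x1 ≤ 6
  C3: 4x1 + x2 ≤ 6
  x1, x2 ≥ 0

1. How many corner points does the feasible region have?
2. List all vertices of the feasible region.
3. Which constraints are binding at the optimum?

1. 3
2. (0, 0), (1.5, 0), (0, 6)
3. C3, x1 ≥ 0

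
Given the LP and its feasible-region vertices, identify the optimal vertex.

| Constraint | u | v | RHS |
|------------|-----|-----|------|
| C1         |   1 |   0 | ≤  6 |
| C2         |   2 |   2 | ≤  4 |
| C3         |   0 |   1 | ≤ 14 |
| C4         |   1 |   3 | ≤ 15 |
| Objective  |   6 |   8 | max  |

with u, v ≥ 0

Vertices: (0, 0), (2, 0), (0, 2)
Evaluating z = 6u + 8v at each vertex:
  (0, 0): z = 0
  (2, 0): z = 12
  (0, 2): z = 16

The largest value is z = 16, attained at (0, 2).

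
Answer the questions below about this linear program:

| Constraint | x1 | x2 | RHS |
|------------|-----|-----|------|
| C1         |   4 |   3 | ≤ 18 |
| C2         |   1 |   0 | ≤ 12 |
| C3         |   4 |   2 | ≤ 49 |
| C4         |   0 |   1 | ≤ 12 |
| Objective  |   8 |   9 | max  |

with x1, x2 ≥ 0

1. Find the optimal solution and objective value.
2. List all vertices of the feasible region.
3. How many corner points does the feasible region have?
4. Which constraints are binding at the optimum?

1. x1 = 0, x2 = 6, z = 54
2. (0, 0), (4.5, 0), (0, 6)
3. 3
4. C1, x1 ≥ 0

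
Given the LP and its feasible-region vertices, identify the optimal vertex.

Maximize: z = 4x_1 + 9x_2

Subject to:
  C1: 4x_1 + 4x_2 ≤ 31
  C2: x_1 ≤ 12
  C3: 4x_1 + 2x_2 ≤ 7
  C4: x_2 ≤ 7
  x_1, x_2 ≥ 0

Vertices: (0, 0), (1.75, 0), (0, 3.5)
Evaluating z = 4x_1 + 9x_2 at each vertex:
  (0, 0): z = 0
  (1.75, 0): z = 7
  (0, 3.5): z = 31.5

The largest value is z = 31.5, attained at (0, 3.5).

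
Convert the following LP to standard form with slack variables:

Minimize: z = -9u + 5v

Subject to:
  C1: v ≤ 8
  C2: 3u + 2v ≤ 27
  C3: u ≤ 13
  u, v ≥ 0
min z = -9u + 5v

s.t.
  v + s1 = 8
  3u + 2v + s2 = 27
  u + s3 = 13
  u, v, s1, s2, s3 ≥ 0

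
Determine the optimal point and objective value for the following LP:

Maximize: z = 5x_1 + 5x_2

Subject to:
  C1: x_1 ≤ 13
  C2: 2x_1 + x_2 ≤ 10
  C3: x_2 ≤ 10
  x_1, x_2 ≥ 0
x_1 = 0, x_2 = 10, z = 50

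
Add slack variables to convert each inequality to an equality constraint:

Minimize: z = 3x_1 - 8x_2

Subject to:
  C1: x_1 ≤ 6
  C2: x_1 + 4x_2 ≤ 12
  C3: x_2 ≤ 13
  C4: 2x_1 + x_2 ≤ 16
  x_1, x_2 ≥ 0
min z = 3x_1 - 8x_2

s.t.
  x_1 + s1 = 6
  x_1 + 4x_2 + s2 = 12
  x_2 + s3 = 13
  2x_1 + x_2 + s4 = 16
  x_1, x_2, s1, s2, s3, s4 ≥ 0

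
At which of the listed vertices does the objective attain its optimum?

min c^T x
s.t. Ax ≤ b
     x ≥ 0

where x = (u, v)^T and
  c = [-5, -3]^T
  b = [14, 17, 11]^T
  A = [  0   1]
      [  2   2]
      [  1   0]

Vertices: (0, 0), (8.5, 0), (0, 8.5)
(8.5, 0) with z = -42.5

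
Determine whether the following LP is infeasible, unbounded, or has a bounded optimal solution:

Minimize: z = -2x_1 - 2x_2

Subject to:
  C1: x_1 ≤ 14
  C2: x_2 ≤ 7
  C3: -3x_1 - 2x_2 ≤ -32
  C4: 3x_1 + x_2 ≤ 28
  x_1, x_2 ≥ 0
The point (7, 7) satisfies every constraint, so the LP is feasible; the constraints give x_1 ≤ 14 and x_2 ≤ 7, which with x_1, x_2 ≥ 0 keep the feasible region inside a bounded box. A feasible, bounded LP attains a finite optimum at a vertex.

The LP has an optimal solution: (7, 7) with z = -28.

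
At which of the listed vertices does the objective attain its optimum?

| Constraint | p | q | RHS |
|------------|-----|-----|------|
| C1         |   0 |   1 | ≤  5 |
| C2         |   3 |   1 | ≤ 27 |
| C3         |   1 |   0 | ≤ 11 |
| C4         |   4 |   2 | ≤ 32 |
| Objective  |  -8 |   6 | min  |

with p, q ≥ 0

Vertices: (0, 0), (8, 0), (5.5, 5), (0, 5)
Evaluating z = -8p + 6q at each vertex:
  (0, 0): z = 0
  (8, 0): z = -64
  (5.5, 5): z = -14
  (0, 5): z = 30

The smallest value is z = -64, attained at (8, 0).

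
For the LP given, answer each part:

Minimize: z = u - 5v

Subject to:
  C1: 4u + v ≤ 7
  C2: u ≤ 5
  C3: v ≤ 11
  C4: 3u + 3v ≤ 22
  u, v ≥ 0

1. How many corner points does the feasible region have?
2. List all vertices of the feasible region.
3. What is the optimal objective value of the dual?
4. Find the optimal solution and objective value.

1. 3
2. (0, 0), (1.75, 0), (0, 7)
3. -35 (by strong duality, equal to the primal optimum)
4. u = 0, v = 7, z = -35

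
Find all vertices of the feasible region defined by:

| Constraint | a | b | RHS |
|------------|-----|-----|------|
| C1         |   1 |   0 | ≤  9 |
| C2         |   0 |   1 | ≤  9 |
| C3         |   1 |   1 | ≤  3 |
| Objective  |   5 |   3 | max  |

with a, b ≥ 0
Each vertex is the intersection of two constraint boundaries that also satisfies all remaining constraints:
  a = 0 and b = 0 → (0, 0)
  a + b = 3 and b = 0 → (3, 0)
  a + b = 3 and a = 0 → (0, 3)

Vertices: (0, 0), (3, 0), (0, 3)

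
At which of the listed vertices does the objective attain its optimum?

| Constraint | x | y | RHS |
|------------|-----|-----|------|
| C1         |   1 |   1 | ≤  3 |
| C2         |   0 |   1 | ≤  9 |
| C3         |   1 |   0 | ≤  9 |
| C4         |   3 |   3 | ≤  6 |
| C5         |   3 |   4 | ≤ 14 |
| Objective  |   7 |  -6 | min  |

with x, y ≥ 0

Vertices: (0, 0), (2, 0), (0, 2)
Evaluating z = 7x - 6y at each vertex:
  (0, 0): z = 0
  (2, 0): z = 14
  (0, 2): z = -12

The smallest value is z = -12, attained at (0, 2).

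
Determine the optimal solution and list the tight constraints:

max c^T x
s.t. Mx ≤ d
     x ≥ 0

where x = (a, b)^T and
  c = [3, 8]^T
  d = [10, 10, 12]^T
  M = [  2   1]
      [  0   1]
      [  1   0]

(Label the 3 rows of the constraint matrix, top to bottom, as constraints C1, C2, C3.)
Optimal: a = 0, b = 10
Binding: C1, C2, a ≥ 0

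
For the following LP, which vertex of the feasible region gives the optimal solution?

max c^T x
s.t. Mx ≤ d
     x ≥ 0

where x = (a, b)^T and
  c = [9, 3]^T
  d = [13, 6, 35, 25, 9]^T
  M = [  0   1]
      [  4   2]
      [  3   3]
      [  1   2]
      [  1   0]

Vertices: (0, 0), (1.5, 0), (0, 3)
(1.5, 0) with z = 13.5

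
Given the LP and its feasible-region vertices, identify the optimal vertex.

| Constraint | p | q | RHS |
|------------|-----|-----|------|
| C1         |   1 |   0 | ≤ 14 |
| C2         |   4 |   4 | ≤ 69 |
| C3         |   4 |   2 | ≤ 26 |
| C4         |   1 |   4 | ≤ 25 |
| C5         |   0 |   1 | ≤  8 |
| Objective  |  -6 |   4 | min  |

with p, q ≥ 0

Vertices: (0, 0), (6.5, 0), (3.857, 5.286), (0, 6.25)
(6.5, 0) with z = -39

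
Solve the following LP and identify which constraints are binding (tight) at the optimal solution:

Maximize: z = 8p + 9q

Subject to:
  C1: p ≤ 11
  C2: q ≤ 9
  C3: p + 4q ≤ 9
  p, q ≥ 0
Optimal: p = 9, q = 0
Slack at optimum:
  C1: slack = 2
  C2: slack = 9
  C3: slack = 0 (binding)
  p ≥ 0: p = 9
  q ≥ 0: q = 0 (binding)
Binding constraints: C3, q ≥ 0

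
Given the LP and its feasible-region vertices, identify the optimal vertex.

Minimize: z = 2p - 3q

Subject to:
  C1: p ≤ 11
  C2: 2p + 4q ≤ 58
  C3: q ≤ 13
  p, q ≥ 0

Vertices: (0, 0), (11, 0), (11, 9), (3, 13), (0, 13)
(0, 13) with z = -39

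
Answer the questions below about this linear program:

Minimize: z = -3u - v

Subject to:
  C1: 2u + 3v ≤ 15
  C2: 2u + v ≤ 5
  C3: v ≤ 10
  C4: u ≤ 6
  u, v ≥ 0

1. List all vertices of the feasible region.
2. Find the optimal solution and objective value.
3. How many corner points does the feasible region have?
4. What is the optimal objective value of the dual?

1. (0, 0), (2.5, 0), (0, 5)
2. u = 2.5, v = 0, z = -7.5
3. 3
4. -7.5 (by strong duality, equal to the primal optimum)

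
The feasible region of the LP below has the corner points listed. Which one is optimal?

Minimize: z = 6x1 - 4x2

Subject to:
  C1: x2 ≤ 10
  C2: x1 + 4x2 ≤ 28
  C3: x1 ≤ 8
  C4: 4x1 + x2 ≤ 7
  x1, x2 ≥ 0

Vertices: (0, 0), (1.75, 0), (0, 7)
Evaluating z = 6x1 - 4x2 at each vertex:
  (0, 0): z = 0
  (1.75, 0): z = 10.5
  (0, 7): z = -28

The smallest value is z = -28, attained at (0, 7).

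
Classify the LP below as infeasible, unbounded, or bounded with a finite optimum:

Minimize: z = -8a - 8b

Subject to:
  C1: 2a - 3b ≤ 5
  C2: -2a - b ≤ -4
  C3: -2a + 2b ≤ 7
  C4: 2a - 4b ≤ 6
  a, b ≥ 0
Feasible point: (2, 0) satisfies every constraint, so the LP is feasible.
Direction d = (1, 1): for each constraint row a, a·d ≤ 0 —
  (2)(1) + (-3)(1) = -1 ≤ 0
  (-2)(1) + (-1)(1) = -3 ≤ 0
  (-2)(1) + (2)(1) = 0 ≤ 0
  (2)(1) + (-4)(1) = -2 ≤ 0
and d ≥ 0, so (2, 0) + t·d stays feasible for every t ≥ 0. Along this ray z = -8a - 8b changes by -16 per unit t, so z → −∞.

Unbounded: there is a feasible ray along which z → −∞.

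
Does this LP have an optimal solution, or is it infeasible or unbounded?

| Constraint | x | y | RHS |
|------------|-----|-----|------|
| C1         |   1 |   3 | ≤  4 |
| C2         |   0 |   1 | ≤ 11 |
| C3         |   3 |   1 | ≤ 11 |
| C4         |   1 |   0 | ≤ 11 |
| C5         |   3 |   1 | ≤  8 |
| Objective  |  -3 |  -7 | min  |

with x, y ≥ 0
The point (2.5, 0.5) satisfies every constraint, so the LP is feasible; the constraints give x ≤ 11 and y ≤ 11, which with x, y ≥ 0 keep the feasible region inside a bounded box. A feasible, bounded LP attains a finite optimum at a vertex.

Evaluating z = -3x - 7y at each vertex:
  (0, 0): z = 0
  (2.667, 0): z = -8
  (2.5, 0.5): z = -11
  (0, 1.333): z = -9.333

Feasible with finite optimum z* = -11 at (2.5, 0.5).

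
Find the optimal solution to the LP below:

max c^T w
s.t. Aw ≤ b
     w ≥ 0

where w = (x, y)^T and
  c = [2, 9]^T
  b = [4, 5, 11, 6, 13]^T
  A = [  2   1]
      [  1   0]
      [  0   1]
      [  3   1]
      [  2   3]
Each vertex is the intersection of two constraint boundaries that also satisfies all remaining constraints:
  x = 0 and y = 0 → (0, 0)
  2x + y = 4 and 3x + y = 6 → (2, 0)
  2x + y = 4 and x = 0 → (0, 4)

Evaluating z = 2x + 9y at each vertex:
  (0, 0): z = 0
  (2, 0): z = 4
  (0, 4): z = 36

The maximum is at (0, 4) with z = 36.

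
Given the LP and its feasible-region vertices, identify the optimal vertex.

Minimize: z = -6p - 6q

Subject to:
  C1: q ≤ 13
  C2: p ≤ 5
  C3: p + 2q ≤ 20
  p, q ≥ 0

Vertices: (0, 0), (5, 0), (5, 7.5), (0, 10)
(5, 7.5) with z = -75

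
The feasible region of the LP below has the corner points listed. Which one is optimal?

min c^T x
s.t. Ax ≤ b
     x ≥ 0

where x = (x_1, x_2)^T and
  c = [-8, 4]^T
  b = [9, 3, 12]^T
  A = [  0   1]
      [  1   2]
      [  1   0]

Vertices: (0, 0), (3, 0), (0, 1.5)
Evaluating z = -8x_1 + 4x_2 at each vertex:
  (0, 0): z = 0
  (3, 0): z = -24
  (0, 1.5): z = 6

The smallest value is z = -24, attained at (3, 0).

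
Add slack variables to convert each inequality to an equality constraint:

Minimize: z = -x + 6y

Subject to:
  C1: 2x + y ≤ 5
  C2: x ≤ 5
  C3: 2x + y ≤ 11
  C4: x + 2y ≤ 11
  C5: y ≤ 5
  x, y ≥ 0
min z = -x + 6y

s.t.
  2x + y + s1 = 5
  x + s2 = 5
  2x + y + s3 = 11
  x + 2y + s4 = 11
  y + s5 = 5
  x, y, s1, s2, s3, s4, s5 ≥ 0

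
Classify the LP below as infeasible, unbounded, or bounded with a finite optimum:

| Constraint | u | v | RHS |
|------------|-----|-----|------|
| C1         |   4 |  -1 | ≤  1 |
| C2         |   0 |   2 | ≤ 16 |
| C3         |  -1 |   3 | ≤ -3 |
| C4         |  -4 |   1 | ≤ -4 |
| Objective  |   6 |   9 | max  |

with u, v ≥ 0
C1 requires 4u - v ≤ 1, while C4 (-4u + v ≤ -4) is equivalent to 4u - v ≥ 4. Together they would need 4 ≤ 4u - v ≤ 1, which is impossible since 4 > 1. No point satisfies all constraints.

Infeasible — the constraint set is empty.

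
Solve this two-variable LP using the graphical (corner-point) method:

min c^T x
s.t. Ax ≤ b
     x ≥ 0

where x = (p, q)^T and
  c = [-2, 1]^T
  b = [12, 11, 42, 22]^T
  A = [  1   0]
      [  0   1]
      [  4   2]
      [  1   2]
Each vertex is the intersection of two constraint boundaries that also satisfies all remaining constraints:
  p = 0 and q = 0 → (0, 0)
  4p + 2q = 42 and q = 0 → (10.5, 0)
  4p + 2q = 42 and p + 2q = 22 → (6.667, 7.667)
  q = 11 and p + 2q = 22 → (0, 11)

Evaluating z = -2p + q at each vertex:
  (0, 0): z = 0
  (10.5, 0): z = -21
  (6.667, 7.667): z = -5.667
  (0, 11): z = 11

The minimum is at (10.5, 0) with z = -21.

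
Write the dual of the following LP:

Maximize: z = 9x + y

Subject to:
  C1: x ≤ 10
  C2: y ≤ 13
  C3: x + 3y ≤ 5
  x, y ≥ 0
Minimize: z = 10y1 + 13y2 + 5y3

Subject to:
  C1: -y1 - y3 ≤ -9
  C2: -y2 - 3y3 ≤ -1
  y1, y2, y3 ≥ 0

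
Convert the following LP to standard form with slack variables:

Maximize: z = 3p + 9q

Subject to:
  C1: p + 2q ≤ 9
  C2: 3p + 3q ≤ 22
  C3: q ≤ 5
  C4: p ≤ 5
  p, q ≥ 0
max z = 3p + 9q

s.t.
  p + 2q + s1 = 9
  3p + 3q + s2 = 22
  q + s3 = 5
  p + s4 = 5
  p, q, s1, s2, s3, s4 ≥ 0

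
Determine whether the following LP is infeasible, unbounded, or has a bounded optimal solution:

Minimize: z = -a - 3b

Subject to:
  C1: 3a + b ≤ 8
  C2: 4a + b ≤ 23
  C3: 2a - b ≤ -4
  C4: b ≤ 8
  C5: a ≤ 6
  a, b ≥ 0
The point (0, 8) satisfies every constraint, so the LP is feasible; the constraints give a ≤ 6 and b ≤ 8, which with a, b ≥ 0 keep the feasible region inside a bounded box. A feasible, bounded LP attains a finite optimum at a vertex.

Evaluating z = -a - 3b at each vertex:
  (0, 4): z = -12
  (0.8, 5.6): z = -17.6
  (0, 8): z = -24

Bounded optimum: z* = -24 at (0, 8).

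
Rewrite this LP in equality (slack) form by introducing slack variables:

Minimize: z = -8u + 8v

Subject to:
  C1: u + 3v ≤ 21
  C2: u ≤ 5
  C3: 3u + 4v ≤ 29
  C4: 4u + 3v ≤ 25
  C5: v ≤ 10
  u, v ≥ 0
min z = -8u + 8v

s.t.
  u + 3v + s1 = 21
  u + s2 = 5
  3u + 4v + s3 = 29
  4u + 3v + s4 = 25
  v + s5 = 10
  u, v, s1, s2, s3, s4, s5 ≥ 0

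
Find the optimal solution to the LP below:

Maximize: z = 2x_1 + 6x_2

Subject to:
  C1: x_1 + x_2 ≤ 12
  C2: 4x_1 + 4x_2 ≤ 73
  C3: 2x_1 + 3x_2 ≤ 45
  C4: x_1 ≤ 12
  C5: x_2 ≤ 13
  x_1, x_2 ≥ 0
x_1 = 0, x_2 = 12, z = 72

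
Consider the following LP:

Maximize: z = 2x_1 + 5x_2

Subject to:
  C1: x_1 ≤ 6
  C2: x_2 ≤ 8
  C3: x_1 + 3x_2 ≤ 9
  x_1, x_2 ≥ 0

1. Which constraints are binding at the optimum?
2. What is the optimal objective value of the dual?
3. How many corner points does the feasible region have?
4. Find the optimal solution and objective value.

1. C1, C3
2. 17 (by strong duality, equal to the primal optimum)
3. 4
4. x_1 = 6, x_2 = 1, z = 17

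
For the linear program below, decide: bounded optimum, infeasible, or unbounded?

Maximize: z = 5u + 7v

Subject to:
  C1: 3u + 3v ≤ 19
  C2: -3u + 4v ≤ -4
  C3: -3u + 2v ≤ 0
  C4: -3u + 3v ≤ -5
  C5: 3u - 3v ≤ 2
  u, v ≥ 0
C5 requires 3u - 3v ≤ 2, while C4 (-3u + 3v ≤ -5) is equivalent to 3u - 3v ≥ 5. Together they would need 5 ≤ 3u - 3v ≤ 2, which is impossible since 5 > 2. No point satisfies all constraints.

Infeasible — the constraint set is empty.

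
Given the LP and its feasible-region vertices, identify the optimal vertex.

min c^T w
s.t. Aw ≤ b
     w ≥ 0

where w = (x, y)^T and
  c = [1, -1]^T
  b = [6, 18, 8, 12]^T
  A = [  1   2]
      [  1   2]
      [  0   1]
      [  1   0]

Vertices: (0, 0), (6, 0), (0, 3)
(0, 3) with z = -3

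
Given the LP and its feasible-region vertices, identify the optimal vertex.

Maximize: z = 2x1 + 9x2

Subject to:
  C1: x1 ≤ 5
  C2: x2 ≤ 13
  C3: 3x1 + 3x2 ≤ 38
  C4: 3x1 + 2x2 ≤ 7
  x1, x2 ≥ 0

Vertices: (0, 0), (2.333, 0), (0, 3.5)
Evaluating z = 2x1 + 9x2 at each vertex:
  (0, 0): z = 0
  (2.333, 0): z = 4.667
  (0, 3.5): z = 31.5

The largest value is z = 31.5, attained at (0, 3.5).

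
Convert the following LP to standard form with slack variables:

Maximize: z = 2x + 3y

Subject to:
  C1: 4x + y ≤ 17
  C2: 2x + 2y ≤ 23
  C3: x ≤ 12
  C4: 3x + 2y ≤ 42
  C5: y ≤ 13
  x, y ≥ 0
max z = 2x + 3y

s.t.
  4x + y + s1 = 17
  2x + 2y + s2 = 23
  x + s3 = 12
  3x + 2y + s4 = 42
  y + s5 = 13
  x, y, s1, s2, s3, s4, s5 ≥ 0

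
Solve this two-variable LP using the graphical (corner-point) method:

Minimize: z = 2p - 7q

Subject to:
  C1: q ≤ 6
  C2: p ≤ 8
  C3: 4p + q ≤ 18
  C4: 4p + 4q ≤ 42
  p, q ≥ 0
Each vertex is the intersection of two constraint boundaries that also satisfies all remaining constraints:
  p = 0 and q = 0 → (0, 0)
  4p + q = 18 and q = 0 → (4.5, 0)
  q = 6 and 4p + q = 18 → (3, 6)
  q = 6 and p = 0 → (0, 6)

Evaluating z = 2p - 7q at each vertex:
  (0, 0): z = 0
  (4.5, 0): z = 9
  (3, 6): z = -36
  (0, 6): z = -42

The minimum is at (0, 6) with z = -42.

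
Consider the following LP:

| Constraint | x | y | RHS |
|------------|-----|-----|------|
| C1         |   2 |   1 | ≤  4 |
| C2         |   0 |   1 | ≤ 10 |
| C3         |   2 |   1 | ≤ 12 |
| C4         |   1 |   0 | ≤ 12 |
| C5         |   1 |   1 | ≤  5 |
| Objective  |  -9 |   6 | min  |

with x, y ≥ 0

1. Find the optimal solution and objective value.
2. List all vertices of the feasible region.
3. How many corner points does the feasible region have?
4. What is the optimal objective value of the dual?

1. x = 2, y = 0, z = -18
2. (0, 0), (2, 0), (0, 4)
3. 3
4. -18 (by strong duality, equal to the primal optimum)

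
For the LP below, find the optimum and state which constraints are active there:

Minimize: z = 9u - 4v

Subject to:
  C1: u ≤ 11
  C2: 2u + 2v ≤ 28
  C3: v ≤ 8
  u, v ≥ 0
Optimal: u = 0, v = 8
Slack at optimum:
  C1: slack = 11
  C2: slack = 12
  C3: slack = 0 (binding)
  u ≥ 0: u = 0 (binding)
  v ≥ 0: v = 8
Binding constraints: C3, u ≥ 0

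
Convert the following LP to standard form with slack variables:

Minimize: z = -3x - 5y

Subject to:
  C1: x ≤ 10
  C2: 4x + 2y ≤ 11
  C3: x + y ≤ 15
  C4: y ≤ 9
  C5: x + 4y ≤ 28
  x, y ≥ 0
min z = -3x - 5y

s.t.
  x + s1 = 10
  4x + 2y + s2 = 11
  x + y + s3 = 15
  y + s4 = 9
  x + 4y + s5 = 28
  x, y, s1, s2, s3, s4, s5 ≥ 0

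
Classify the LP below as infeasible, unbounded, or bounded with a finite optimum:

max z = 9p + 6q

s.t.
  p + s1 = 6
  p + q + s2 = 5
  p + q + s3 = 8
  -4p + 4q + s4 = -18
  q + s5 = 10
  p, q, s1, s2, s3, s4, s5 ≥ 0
The point (5, 0) satisfies every constraint, so the LP is feasible; the constraints give p ≤ 6 and q ≤ 10, which with p, q ≥ 0 keep the feasible region inside a bounded box. A feasible, bounded LP attains a finite optimum at a vertex.

Feasible with finite optimum z* = 45 at (5, 0).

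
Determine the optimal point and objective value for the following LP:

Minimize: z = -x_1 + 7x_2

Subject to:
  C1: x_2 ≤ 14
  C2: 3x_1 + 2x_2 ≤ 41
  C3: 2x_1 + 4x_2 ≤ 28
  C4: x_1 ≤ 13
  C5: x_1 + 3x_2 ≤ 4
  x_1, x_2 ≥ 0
Each vertex is the intersection of two constraint boundaries that also satisfies all remaining constraints:
  x_1 = 0 and x_2 = 0 → (0, 0)
  x_1 + 3x_2 = 4 and x_2 = 0 → (4, 0)
  x_1 + 3x_2 = 4 and x_1 = 0 → (0, 1.333)

Evaluating z = -x_1 + 7x_2 at each vertex:
  (0, 0): z = 0
  (4, 0): z = -4
  (0, 1.333): z = 9.333

The minimum is at (4, 0) with z = -4.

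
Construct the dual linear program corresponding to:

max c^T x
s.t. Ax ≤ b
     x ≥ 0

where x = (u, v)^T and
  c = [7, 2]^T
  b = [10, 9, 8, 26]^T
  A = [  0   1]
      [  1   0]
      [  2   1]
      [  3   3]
Minimize: z = 10y1 + 9y2 + 8y3 + 26y4

Subject to:
  C1: -y2 - 2y3 - 3y4 ≤ -7
  C2: -y1 - y3 - 3y4 ≤ -2
  y1, y2, y3, y4 ≥ 0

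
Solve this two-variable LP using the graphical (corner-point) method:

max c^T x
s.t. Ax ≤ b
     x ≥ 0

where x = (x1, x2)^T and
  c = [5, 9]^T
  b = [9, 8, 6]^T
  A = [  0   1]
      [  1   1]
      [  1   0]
Each vertex is the intersection of two constraint boundaries that also satisfies all remaining constraints:
  x1 = 0 and x2 = 0 → (0, 0)
  x1 = 6 and x2 = 0 → (6, 0)
  x1 + x2 = 8 and x1 = 6 → (6, 2)
  x1 + x2 = 8 and x1 = 0 → (0, 8)

Evaluating z = 5x1 + 9x2 at each vertex:
  (0, 0): z = 0
  (6, 0): z = 30
  (6, 2): z = 48
  (0, 8): z = 72

The maximum is at (0, 8) with z = 72.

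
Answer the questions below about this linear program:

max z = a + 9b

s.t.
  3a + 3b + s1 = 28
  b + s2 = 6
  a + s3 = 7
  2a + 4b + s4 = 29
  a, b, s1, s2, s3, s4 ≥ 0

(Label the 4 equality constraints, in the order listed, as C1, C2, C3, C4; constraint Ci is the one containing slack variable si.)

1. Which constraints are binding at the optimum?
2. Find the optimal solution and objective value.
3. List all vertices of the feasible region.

1. C2, C4
2. a = 2.5, b = 6, z = 56.5
3. (0, 0), (7, 0), (7, 2.333), (4.167, 5.167), (2.5, 6), (0, 6)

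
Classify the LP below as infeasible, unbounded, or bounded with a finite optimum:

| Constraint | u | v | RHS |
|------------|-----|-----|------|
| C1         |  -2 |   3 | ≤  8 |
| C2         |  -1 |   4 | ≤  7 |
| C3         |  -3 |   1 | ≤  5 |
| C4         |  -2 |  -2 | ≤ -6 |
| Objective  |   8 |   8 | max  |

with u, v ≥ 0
Feasible point: (1, 2) satisfies every constraint, so the LP is feasible.
Direction d = (1, 0): for each constraint row a, a·d ≤ 0 —
  (-2)(1) + (3)(0) = -2 ≤ 0
  (-1)(1) + (4)(0) = -1 ≤ 0
  (-3)(1) + (1)(0) = -3 ≤ 0
  (-2)(1) + (-2)(0) = -2 ≤ 0
and d ≥ 0, so (1, 2) + t·d stays feasible for every t ≥ 0. Along this ray z = 8u + 8v changes by 8 per unit t, so z → +∞.

The LP is unbounded; z can be made arbitrarily large.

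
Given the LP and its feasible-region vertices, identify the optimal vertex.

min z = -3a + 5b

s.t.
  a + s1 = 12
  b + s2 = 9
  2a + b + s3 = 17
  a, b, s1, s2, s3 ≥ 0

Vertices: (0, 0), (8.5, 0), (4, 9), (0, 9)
Evaluating z = -3a + 5b at each vertex:
  (0, 0): z = 0
  (8.5, 0): z = -25.5
  (4, 9): z = 33
  (0, 9): z = 45

The smallest value is z = -25.5, attained at (8.5, 0).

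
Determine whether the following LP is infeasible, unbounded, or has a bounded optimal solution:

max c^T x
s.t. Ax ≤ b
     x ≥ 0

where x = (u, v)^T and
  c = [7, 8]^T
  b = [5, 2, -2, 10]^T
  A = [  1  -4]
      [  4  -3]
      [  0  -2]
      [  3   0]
Feasible point: (0, 1) satisfies every constraint, so the LP is feasible.
Direction d = (0, 1): for each constraint row a, a·d ≤ 0 —
  (1)(0) + (-4)(1) = -4 ≤ 0
  (4)(0) + (-3)(1) = -3 ≤ 0
  (0)(0) + (-2)(1) = -2 ≤ 0
  (3)(0) + (0)(1) = 0 ≤ 0
and d ≥ 0, so (0, 1) + t·d stays feasible for every t ≥ 0. Along this ray z = 7u + 8v changes by 8 per unit t, so z → +∞.

Unbounded: there is a feasible ray along which z → +∞.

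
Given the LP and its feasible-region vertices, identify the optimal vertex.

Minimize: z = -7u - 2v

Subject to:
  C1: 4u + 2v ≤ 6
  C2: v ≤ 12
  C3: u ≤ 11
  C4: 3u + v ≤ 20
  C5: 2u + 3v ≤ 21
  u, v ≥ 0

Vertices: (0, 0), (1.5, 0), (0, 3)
Evaluating z = -7u - 2v at each vertex:
  (0, 0): z = 0
  (1.5, 0): z = -10.5
  (0, 3): z = -6

The smallest value is z = -10.5, attained at (1.5, 0).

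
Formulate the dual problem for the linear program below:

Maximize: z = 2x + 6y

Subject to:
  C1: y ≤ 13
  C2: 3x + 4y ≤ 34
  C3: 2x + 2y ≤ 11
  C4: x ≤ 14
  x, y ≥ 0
Minimize: z = 13y1 + 34y2 + 11y3 + 14y4

Subject to:
  C1: -3y2 - 2y3 - y4 ≤ -2
  C2: -y1 - 4y2 - 2y3 ≤ -6
  y1, y2, y3, y4 ≥ 0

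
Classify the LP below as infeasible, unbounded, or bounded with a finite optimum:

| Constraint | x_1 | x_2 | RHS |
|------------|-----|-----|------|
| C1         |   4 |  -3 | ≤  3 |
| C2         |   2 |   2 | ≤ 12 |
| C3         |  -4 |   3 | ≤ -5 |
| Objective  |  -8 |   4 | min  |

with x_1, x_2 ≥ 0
C1 requires 4x_1 - 3x_2 ≤ 3, while C3 (-4x_1 + 3x_2 ≤ -5) is equivalent to 4x_1 - 3x_2 ≥ 5. Together they would need 5 ≤ 4x_1 - 3x_2 ≤ 3, which is impossible since 5 > 3. No point satisfies all constraints.

Infeasible — the constraint set is empty.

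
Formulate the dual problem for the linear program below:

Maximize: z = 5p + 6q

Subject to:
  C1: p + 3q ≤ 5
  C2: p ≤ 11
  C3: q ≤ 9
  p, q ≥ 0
Minimize: z = 5y1 + 11y2 + 9y3

Subject to:
  C1: -y1 - y2 ≤ -5
  C2: -3y1 - y3 ≤ -6
  y1, y2, y3 ≥ 0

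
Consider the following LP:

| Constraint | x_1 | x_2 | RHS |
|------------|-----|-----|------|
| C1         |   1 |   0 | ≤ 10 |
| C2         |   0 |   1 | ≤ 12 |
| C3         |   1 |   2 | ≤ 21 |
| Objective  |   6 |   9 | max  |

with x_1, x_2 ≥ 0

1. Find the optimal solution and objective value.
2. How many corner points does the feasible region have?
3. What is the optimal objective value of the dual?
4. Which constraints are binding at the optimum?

1. x_1 = 10, x_2 = 5.5, z = 109.5
2. 4
3. 109.5 (by strong duality, equal to the primal optimum)
4. C1, C3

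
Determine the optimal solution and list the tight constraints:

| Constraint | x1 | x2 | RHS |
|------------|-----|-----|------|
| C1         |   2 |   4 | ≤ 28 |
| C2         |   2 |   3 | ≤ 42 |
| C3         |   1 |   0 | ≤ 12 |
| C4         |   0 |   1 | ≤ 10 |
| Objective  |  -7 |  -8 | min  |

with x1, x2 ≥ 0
Optimal: x1 = 12, x2 = 1
Slack at optimum:
  C1: slack = 0 (binding)
  C2: slack = 15
  C3: slack = 0 (binding)
  C4: slack = 9
  x1 ≥ 0: x1 = 12
  x2 ≥ 0: x2 = 1
Binding constraints: C1, C3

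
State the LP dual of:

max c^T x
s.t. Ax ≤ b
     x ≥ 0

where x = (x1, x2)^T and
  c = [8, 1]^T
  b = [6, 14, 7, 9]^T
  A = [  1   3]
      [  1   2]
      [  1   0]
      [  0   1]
Minimize: z = 6y1 + 14y2 + 7y3 + 9y4

Subject to:
  C1: -y1 - y2 - y3 ≤ -8
  C2: -3y1 - 2y2 - y4 ≤ -1
  y1, y2, y3, y4 ≥ 0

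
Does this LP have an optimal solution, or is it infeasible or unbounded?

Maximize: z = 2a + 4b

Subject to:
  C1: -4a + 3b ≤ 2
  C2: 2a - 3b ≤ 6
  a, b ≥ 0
Feasible point: (0, 0) satisfies every constraint, so the LP is feasible.
Direction d = (1, 1): for each constraint row a, a·d ≤ 0 —
  (-4)(1) + (3)(1) = -1 ≤ 0
  (2)(1) + (-3)(1) = -1 ≤ 0
and d ≥ 0, so (0, 0) + t·d stays feasible for every t ≥ 0. Along this ray z = 2a + 4b changes by 6 per unit t, so z → +∞.

The LP is unbounded; z can be made arbitrarily large.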